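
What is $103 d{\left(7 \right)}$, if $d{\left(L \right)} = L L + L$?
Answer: $5768$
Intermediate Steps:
$d{\left(L \right)} = L + L^{2}$ ($d{\left(L \right)} = L^{2} + L = L + L^{2}$)
$103 d{\left(7 \right)} = 103 \cdot 7 \left(1 + 7\right) = 103 \cdot 7 \cdot 8 = 103 \cdot 56 = 5768$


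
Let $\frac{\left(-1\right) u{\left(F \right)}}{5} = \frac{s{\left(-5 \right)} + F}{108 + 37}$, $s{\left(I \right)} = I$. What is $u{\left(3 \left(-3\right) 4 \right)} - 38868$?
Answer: $- \frac{1127131}{29} \approx -38867.0$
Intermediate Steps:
$u{\left(F \right)} = \frac{5}{29} - \frac{F}{29}$ ($u{\left(F \right)} = - 5 \frac{-5 + F}{108 + 37} = - 5 \frac{-5 + F}{145} = - 5 \left(-5 + F\right) \frac{1}{145} = - 5 \left(- \frac{1}{29} + \frac{F}{145}\right) = \frac{5}{29} - \frac{F}{29}$)
$u{\left(3 \left(-3\right) 4 \right)} - 38868 = \left(\frac{5}{29} - \frac{3 \left(-3\right) 4}{29}\right) - 38868 = \left(\frac{5}{29} - \frac{\left(-9\right) 4}{29}\right) - 38868 = \left(\frac{5}{29} - - \frac{36}{29}\right) - 38868 = \left(\frac{5}{29} + \frac{36}{29}\right) - 38868 = \frac{41}{29} - 38868 = - \frac{1127131}{29}$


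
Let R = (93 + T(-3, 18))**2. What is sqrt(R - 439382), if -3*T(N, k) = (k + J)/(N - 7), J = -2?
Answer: I*sqrt(96892541)/15 ≈ 656.23*I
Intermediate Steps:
T(N, k) = -(-2 + k)/(3*(-7 + N)) (T(N, k) = -(k - 2)/(3*(N - 7)) = -(-2 + k)/(3*(-7 + N)))
R = 1968409/225 (R = (93 + (2 - 1*18)/(3*(-7 - 3)))**2 = (93 + (1/3)*(2 - 18)/(-10))**2 = (93 + (1/3)*(-1/10)*(-16))**2 = (93 + 8/15)**2 = (1403/15)**2 = 1968409/225 ≈ 8748.5)
sqrt(R - 439382) = sqrt(1968409/225 - 439382) = sqrt(-96892541/225) = I*sqrt(96892541)/15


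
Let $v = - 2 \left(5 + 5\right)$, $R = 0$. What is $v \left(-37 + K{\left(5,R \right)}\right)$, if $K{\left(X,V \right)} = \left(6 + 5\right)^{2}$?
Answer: $-1680$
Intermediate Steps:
$K{\left(X,V \right)} = 121$ ($K{\left(X,V \right)} = 11^{2} = 121$)
$v = -20$ ($v = \left(-2\right) 10 = -20$)
$v \left(-37 + K{\left(5,R \right)}\right) = - 20 \left(-37 + 121\right) = \left(-20\right) 84 = -1680$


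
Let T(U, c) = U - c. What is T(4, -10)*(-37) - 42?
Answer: -560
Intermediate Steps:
T(4, -10)*(-37) - 42 = (4 - 1*(-10))*(-37) - 42 = (4 + 10)*(-37) - 42 = 14*(-37) - 42 = -518 - 42 = -560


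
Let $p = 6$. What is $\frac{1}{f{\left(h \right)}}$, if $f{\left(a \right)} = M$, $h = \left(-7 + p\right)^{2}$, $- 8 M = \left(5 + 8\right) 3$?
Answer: $- \frac{8}{39} \approx -0.20513$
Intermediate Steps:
$M = - \frac{39}{8}$ ($M = - \frac{\left(5 + 8\right) 3}{8} = - \frac{13 \cdot 3}{8} = \left(- \frac{1}{8}\right) 39 = - \frac{39}{8} \approx -4.875$)
$h = 1$ ($h = \left(-7 + 6\right)^{2} = \left(-1\right)^{2} = 1$)
$f{\left(a \right)} = - \frac{39}{8}$
$\frac{1}{f{\left(h \right)}} = \frac{1}{- \frac{39}{8}} = - \frac{8}{39}$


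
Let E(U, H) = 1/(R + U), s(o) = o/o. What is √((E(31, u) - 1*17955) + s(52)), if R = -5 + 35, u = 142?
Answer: I*√66806773/61 ≈ 133.99*I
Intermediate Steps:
R = 30
s(o) = 1
E(U, H) = 1/(30 + U)
√((E(31, u) - 1*17955) + s(52)) = √((1/(30 + 31) - 1*17955) + 1) = √((1/61 - 17955) + 1) = √(-1095254/61 + 1) = √(-1095193/61) = I*√66806773/61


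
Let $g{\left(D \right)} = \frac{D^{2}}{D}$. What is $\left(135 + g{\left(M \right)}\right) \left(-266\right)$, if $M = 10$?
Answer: $-38570$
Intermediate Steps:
$g{\left(D \right)} = D$
$\left(135 + g{\left(M \right)}\right) \left(-266\right) = \left(135 + 10\right) \left(-266\right) = 145 \left(-266\right) = -38570$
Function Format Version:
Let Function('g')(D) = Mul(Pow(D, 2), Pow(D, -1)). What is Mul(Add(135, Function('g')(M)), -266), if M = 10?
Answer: -38570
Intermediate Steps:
Function('g')(D) = D
Mul(Add(135, Function('g')(M)), -266) = Mul(Add(135, 10), -266) = Mul(145, -266) = -38570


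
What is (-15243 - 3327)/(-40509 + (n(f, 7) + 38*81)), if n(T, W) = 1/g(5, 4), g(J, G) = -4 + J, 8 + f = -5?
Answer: 1857/3743 ≈ 0.49613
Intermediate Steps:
f = -13 (f = -8 - 5 = -13)
n(T, W) = 1 (n(T, W) = 1/(-4 + 5) = 1/1 = 1)
(-15243 - 3327)/(-40509 + (n(f, 7) + 38*81)) = (-15243 - 3327)/(-40509 + (1 + 38*81)) = -18570/(-40509 + (1 + 3078)) = -18570/(-40509 + 3079) = -18570/(-37430) = -18570*(-1/37430) = 1857/3743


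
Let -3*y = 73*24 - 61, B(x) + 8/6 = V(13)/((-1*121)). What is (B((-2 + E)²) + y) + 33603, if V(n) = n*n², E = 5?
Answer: 3995401/121 ≈ 33020.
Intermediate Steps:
V(n) = n³
B(x) = -7075/363 (B(x) = -4/3 + 13³/((-1*121)) = -4/3 + 2197/(-121) = -4/3 + 2197*(-1/121) = -4/3 - 2197/121 = -7075/363)
y = -1691/3 (y = -(73*24 - 61)/3 = -(1752 - 61)/3 = -⅓*1691 = -1691/3 ≈ -563.67)
(B((-2 + E)²) + y) + 33603 = (-7075/363 - 1691/3) + 33603 = -70562/121 + 33603 = 3995401/121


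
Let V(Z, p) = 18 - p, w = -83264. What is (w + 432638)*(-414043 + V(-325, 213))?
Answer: -144723987012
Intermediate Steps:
(w + 432638)*(-414043 + V(-325, 213)) = (-83264 + 432638)*(-414043 + (18 - 1*213)) = 349374*(-414043 + (18 - 213)) = 349374*(-414043 - 195) = 349374*(-414238) = -144723987012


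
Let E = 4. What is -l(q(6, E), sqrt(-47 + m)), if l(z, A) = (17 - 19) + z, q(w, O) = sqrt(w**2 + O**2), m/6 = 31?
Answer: 2 - 2*sqrt(13) ≈ -5.2111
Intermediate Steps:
m = 186 (m = 6*31 = 186)
q(w, O) = sqrt(O**2 + w**2)
l(z, A) = -2 + z
-l(q(6, E), sqrt(-47 + m)) = -(-2 + sqrt(4**2 + 6**2)) = -(-2 + sqrt(16 + 36)) = -(-2 + sqrt(52)) = -(-2 + 2*sqrt(13)) = 2 - 2*sqrt(13)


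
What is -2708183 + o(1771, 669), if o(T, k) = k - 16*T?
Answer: -2735850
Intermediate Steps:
-2708183 + o(1771, 669) = -2708183 + (669 - 16*1771) = -2708183 + (669 - 28336) = -2708183 - 27667 = -2735850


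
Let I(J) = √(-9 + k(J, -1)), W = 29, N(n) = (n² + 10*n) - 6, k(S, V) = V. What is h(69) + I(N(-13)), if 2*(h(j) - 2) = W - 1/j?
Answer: 1138/69 + I*√10 ≈ 16.493 + 3.1623*I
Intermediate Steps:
N(n) = -6 + n² + 10*n
I(J) = I*√10 (I(J) = √(-9 - 1) = √(-10) = I*√10)
h(j) = 33/2 - 1/(2*j) (h(j) = 2 + (29 - 1/j)/2 = 2 + (29/2 - 1/(2*j)) = 33/2 - 1/(2*j))
h(69) + I(N(-13)) = (½)*(-1 + 33*69)/69 + I*√10 = (½)*(1/69)*(-1 + 2277) + I*√10 = (½)*(1/69)*2276 + I*√10 = 1138/69 + I*√10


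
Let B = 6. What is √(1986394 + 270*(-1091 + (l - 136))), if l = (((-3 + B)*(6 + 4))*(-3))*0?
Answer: 8*√25861 ≈ 1286.5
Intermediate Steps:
l = 0 (l = (((-3 + 6)*(6 + 4))*(-3))*0 = ((3*10)*(-3))*0 = (30*(-3))*0 = -90*0 = 0)
√(1986394 + 270*(-1091 + (l - 136))) = √(1986394 + 270*(-1091 + (0 - 136))) = √(1986394 + 270*(-1091 - 136)) = √(1986394 + 270*(-1227)) = √(1986394 - 331290) = √1655104 = 8*√25861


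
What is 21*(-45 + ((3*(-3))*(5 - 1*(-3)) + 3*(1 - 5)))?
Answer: -2709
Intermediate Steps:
21*(-45 + ((3*(-3))*(5 - 1*(-3)) + 3*(1 - 5))) = 21*(-45 + (-9*(5 + 3) + 3*(-4))) = 21*(-45 + (-9*8 - 12)) = 21*(-45 + (-72 - 12)) = 21*(-45 - 84) = 21*(-129) = -2709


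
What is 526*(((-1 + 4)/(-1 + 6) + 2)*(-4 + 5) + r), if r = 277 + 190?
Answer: 1235048/5 ≈ 2.4701e+5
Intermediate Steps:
r = 467
526*(((-1 + 4)/(-1 + 6) + 2)*(-4 + 5) + r) = 526*(((-1 + 4)/(-1 + 6) + 2)*(-4 + 5) + 467) = 526*((3/5 + 2)*1 + 467) = 526*((3*(⅕) + 2)*1 + 467) = 526*((⅗ + 2)*1 + 467) = 526*((13/5)*1 + 467) = 526*(13/5 + 467) = 526*(2348/5) = 1235048/5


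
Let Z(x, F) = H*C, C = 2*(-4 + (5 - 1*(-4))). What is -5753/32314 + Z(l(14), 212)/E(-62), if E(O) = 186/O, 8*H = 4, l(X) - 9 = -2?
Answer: -178829/96942 ≈ -1.8447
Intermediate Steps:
l(X) = 7 (l(X) = 9 - 2 = 7)
C = 10 (C = 2*(-4 + (5 + 4)) = 2*(-4 + 9) = 2*5 = 10)
H = ½ (H = (⅛)*4 = ½ ≈ 0.50000)
Z(x, F) = 5 (Z(x, F) = (½)*10 = 5)
-5753/32314 + Z(l(14), 212)/E(-62) = -5753/32314 + 5/((186/(-62))) = -5753*1/32314 + 5/((186*(-1/62))) = -5753/32314 + 5/(-3) = -5753/32314 + 5*(-⅓) = -5753/32314 - 5/3 = -178829/96942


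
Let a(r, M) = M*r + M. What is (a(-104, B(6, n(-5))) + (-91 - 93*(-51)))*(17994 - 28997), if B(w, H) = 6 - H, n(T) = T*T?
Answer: -72718827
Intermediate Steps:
n(T) = T**2
a(r, M) = M + M*r
(a(-104, B(6, n(-5))) + (-91 - 93*(-51)))*(17994 - 28997) = ((6 - 1*(-5)**2)*(1 - 104) + (-91 - 93*(-51)))*(17994 - 28997) = ((6 - 1*25)*(-103) + (-91 + 4743))*(-11003) = ((6 - 25)*(-103) + 4652)*(-11003) = (-19*(-103) + 4652)*(-11003) = (1957 + 4652)*(-11003) = 6609*(-11003) = -72718827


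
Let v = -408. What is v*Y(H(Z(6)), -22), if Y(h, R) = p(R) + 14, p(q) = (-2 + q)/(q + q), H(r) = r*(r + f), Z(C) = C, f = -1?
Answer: -65280/11 ≈ -5934.5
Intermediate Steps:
H(r) = r*(-1 + r) (H(r) = r*(r - 1) = r*(-1 + r))
p(q) = (-2 + q)/(2*q) (p(q) = (-2 + q)/((2*q)) = (-2 + q)*(1/(2*q)) = (-2 + q)/(2*q))
Y(h, R) = 14 + (-2 + R)/(2*R) (Y(h, R) = (-2 + R)/(2*R) + 14 = 14 + (-2 + R)/(2*R))
v*Y(H(Z(6)), -22) = -408*(29/2 - 1/(-22)) = -408*(29/2 - 1*(-1/22)) = -408*(29/2 + 1/22) = -408*160/11 = -65280/11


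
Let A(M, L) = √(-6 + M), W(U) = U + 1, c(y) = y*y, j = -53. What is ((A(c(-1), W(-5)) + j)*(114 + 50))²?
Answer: 75416384 - 2850976*I*√5 ≈ 7.5416e+7 - 6.375e+6*I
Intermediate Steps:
c(y) = y²
W(U) = 1 + U
((A(c(-1), W(-5)) + j)*(114 + 50))² = ((√(-6 + (-1)²) - 53)*(114 + 50))² = ((√(-6 + 1) - 53)*164)² = ((√(-5) - 53)*164)² = ((I*√5 - 53)*164)² = ((-53 + I*√5)*164)² = (-8692 + 164*I*√5)²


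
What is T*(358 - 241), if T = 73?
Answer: 8541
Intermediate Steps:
T*(358 - 241) = 73*(358 - 241) = 73*117 = 8541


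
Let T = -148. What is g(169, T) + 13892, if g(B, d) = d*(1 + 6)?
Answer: 12856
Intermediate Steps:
g(B, d) = 7*d (g(B, d) = d*7 = 7*d)
g(169, T) + 13892 = 7*(-148) + 13892 = -1036 + 13892 = 12856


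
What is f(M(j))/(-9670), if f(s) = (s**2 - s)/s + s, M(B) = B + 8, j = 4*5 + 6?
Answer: -67/9670 ≈ -0.0069286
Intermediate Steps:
j = 26 (j = 20 + 6 = 26)
M(B) = 8 + B
f(s) = s + (s**2 - s)/s (f(s) = (s**2 - s)/s + s = s + (s**2 - s)/s)
f(M(j))/(-9670) = (-1 + 2*(8 + 26))/(-9670) = (-1 + 2*34)*(-1/9670) = (-1 + 68)*(-1/9670) = 67*(-1/9670) = -67/9670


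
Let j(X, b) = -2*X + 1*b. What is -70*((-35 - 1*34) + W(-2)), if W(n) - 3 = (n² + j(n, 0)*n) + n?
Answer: 5040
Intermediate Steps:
j(X, b) = b - 2*X (j(X, b) = -2*X + b = b - 2*X)
W(n) = 3 + n - n² (W(n) = 3 + ((n² + (0 - 2*n)*n) + n) = 3 + ((n² + (-2*n)*n) + n) = 3 + ((n² - 2*n²) + n) = 3 + (-n² + n) = 3 + (n - n²) = 3 + n - n²)
-70*((-35 - 1*34) + W(-2)) = -70*((-35 - 1*34) + (3 - 2 - 1*(-2)²)) = -70*((-35 - 34) + (3 - 2 - 1*4)) = -70*(-69 + (3 - 2 - 4)) = -70*(-69 - 3) = -70*(-72) = 5040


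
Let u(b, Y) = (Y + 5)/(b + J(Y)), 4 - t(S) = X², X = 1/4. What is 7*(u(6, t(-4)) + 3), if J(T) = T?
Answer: 4340/159 ≈ 27.296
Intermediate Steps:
X = ¼ (X = 1*(¼) = ¼ ≈ 0.25000)
t(S) = 63/16 (t(S) = 4 - (¼)² = 4 - 1*1/16 = 4 - 1/16 = 63/16)
u(b, Y) = (5 + Y)/(Y + b) (u(b, Y) = (Y + 5)/(b + Y) = (5 + Y)/(Y + b))
7*(u(6, t(-4)) + 3) = 7*((5 + 63/16)/(63/16 + 6) + 3) = 7*((143/16)/(159/16) + 3) = 7*((16/159)*(143/16) + 3) = 7*(143/159 + 3) = 7*(620/159) = 4340/159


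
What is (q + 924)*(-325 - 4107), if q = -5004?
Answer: 18082560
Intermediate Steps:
(q + 924)*(-325 - 4107) = (-5004 + 924)*(-325 - 4107) = -4080*(-4432) = 18082560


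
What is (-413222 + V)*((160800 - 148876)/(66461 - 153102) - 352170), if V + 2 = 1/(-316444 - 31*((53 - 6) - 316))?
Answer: 3884724877971149997774/26694525305 ≈ 1.4553e+11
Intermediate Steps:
V = -616211/308105 (V = -2 + 1/(-316444 - 31*((53 - 6) - 316)) = -2 + 1/(-316444 - 31*(47 - 316)) = -2 + 1/(-316444 - 31*(-269)) = -2 + 1/(-316444 + 8339) = -2 + 1/(-308105) = -2 - 1/308105 = -616211/308105 ≈ -2.0000)
(-413222 + V)*((160800 - 148876)/(66461 - 153102) - 352170) = (-413222 - 616211/308105)*((160800 - 148876)/(66461 - 153102) - 352170) = -127316380521*(11924/(-86641) - 352170)/308105 = -127316380521*(11924*(-1/86641) - 352170)/308105 = -127316380521*(-11924/86641 - 352170)/308105 = -127316380521/308105*(-30512372894/86641) = 3884724877971149997774/26694525305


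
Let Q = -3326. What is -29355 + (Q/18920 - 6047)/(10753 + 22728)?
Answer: -9297673988583/316730260 ≈ -29355.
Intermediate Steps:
-29355 + (Q/18920 - 6047)/(10753 + 22728) = -29355 + (-3326/18920 - 6047)/(10753 + 22728) = -29355 + (-3326*1/18920 - 6047)/33481 = -29355 + (-1663/9460 - 6047)*(1/33481) = -29355 - 57206283/9460*1/33481 = -29355 - 57206283/316730260 = -9297673988583/316730260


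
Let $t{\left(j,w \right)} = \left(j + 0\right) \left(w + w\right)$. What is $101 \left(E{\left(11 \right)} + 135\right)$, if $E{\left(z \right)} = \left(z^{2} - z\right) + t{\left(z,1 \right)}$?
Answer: $26967$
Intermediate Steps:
$t{\left(j,w \right)} = 2 j w$ ($t{\left(j,w \right)} = j 2 w = 2 j w$)
$E{\left(z \right)} = z + z^{2}$ ($E{\left(z \right)} = \left(z^{2} - z\right) + 2 z 1 = \left(z^{2} - z\right) + 2 z = z + z^{2}$)
$101 \left(E{\left(11 \right)} + 135\right) = 101 \left(11 \left(1 + 11\right) + 135\right) = 101 \left(11 \cdot 12 + 135\right) = 101 \left(132 + 135\right) = 101 \cdot 267 = 26967$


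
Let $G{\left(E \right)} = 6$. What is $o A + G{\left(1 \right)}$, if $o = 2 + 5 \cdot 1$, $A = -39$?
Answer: $-267$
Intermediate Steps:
$o = 7$ ($o = 2 + 5 = 7$)
$o A + G{\left(1 \right)} = 7 \left(-39\right) + 6 = -273 + 6 = -267$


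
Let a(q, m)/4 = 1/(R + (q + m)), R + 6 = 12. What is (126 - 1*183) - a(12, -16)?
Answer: -59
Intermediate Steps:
R = 6 (R = -6 + 12 = 6)
a(q, m) = 4/(6 + m + q) (a(q, m) = 4/(6 + (q + m)) = 4/(6 + (m + q)) = 4/(6 + m + q))
(126 - 1*183) - a(12, -16) = (126 - 1*183) - 4/(6 - 16 + 12) = (126 - 183) - 4/2 = -57 - 4/2 = -57 - 1*2 = -57 - 2 = -59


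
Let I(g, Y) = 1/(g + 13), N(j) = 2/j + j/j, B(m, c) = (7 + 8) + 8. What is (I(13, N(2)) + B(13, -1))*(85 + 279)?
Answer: 8386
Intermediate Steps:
B(m, c) = 23 (B(m, c) = 15 + 8 = 23)
N(j) = 1 + 2/j (N(j) = 2/j + 1 = 1 + 2/j)
I(g, Y) = 1/(13 + g)
(I(13, N(2)) + B(13, -1))*(85 + 279) = (1/(13 + 13) + 23)*(85 + 279) = (1/26 + 23)*364 = (599/26)*364 = 8386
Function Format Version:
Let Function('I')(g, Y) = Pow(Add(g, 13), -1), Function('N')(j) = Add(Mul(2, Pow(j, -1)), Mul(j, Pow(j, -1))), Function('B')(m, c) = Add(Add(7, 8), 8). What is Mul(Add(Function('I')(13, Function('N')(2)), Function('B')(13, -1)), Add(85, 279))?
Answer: 8386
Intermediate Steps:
Function('B')(m, c) = 23 (Function('B')(m, c) = Add(15, 8) = 23)
Function('N')(j) = Add(1, Mul(2, Pow(j, -1))) (Function('N')(j) = Add(Mul(2, Pow(j, -1)), 1) = Add(1, Mul(2, Pow(j, -1))))
Function('I')(g, Y) = Pow(Add(13, g), -1)
Mul(Add(Function('I')(13, Function('N')(2)), Function('B')(13, -1)), Add(85, 279)) = Mul(Add(Pow(Add(13, 13), -1), 23), Add(85, 279)) = Mul(Add(Pow(26, -1), 23), 364) = Mul(Add(Rational(1, 26), 23), 364) = Mul(Rational(599, 26), 364) = 8386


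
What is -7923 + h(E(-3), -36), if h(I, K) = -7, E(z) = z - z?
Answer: -7930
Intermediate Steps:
E(z) = 0
-7923 + h(E(-3), -36) = -7923 - 7 = -7930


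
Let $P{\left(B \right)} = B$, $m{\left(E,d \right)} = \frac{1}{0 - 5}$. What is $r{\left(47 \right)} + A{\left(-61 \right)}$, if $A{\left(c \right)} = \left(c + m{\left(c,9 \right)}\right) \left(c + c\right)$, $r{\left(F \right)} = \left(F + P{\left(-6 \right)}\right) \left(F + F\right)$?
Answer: $\frac{56602}{5} \approx 11320.0$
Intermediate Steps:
$m{\left(E,d \right)} = - \frac{1}{5}$ ($m{\left(E,d \right)} = \frac{1}{-5} = - \frac{1}{5}$)
$r{\left(F \right)} = 2 F \left(-6 + F\right)$ ($r{\left(F \right)} = \left(F - 6\right) \left(F + F\right) = \left(-6 + F\right) 2 F = 2 F \left(-6 + F\right)$)
$A{\left(c \right)} = 2 c \left(- \frac{1}{5} + c\right)$ ($A{\left(c \right)} = \left(c - \frac{1}{5}\right) \left(c + c\right) = \left(- \frac{1}{5} + c\right) 2 c = 2 c \left(- \frac{1}{5} + c\right)$)
$r{\left(47 \right)} + A{\left(-61 \right)} = 2 \cdot 47 \left(-6 + 47\right) + \frac{2}{5} \left(-61\right) \left(-1 + 5 \left(-61\right)\right) = 2 \cdot 47 \cdot 41 + \frac{2}{5} \left(-61\right) \left(-1 - 305\right) = 3854 + \frac{2}{5} \left(-61\right) \left(-306\right) = 3854 + \frac{37332}{5} = \frac{56602}{5}$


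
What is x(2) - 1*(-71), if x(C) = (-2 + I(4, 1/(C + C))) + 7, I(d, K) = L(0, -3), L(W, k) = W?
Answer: 76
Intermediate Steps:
I(d, K) = 0
x(C) = 5 (x(C) = (-2 + 0) + 7 = -2 + 7 = 5)
x(2) - 1*(-71) = 5 - 1*(-71) = 5 + 71 = 76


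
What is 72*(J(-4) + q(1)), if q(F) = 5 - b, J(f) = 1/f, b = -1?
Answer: 414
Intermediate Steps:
q(F) = 6 (q(F) = 5 - 1*(-1) = 5 + 1 = 6)
72*(J(-4) + q(1)) = 72*(1/(-4) + 6) = 72*(-¼ + 6) = 72*(23/4) = 414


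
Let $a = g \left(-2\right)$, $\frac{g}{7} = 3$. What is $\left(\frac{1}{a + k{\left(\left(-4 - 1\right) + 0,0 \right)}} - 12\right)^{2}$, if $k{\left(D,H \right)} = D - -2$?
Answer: $\frac{292681}{2025} \approx 144.53$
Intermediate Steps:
$g = 21$ ($g = 7 \cdot 3 = 21$)
$k{\left(D,H \right)} = 2 + D$ ($k{\left(D,H \right)} = D + 2 = 2 + D$)
$a = -42$ ($a = 21 \left(-2\right) = -42$)
$\left(\frac{1}{a + k{\left(\left(-4 - 1\right) + 0,0 \right)}} - 12\right)^{2} = \left(\frac{1}{-42 + \left(2 + \left(\left(-4 - 1\right) + 0\right)\right)} - 12\right)^{2} = \left(\frac{1}{-42 + \left(2 + \left(-5 + 0\right)\right)} - 12\right)^{2} = \left(\frac{1}{-42 + \left(2 - 5\right)} - 12\right)^{2} = \left(\frac{1}{-42 - 3} - 12\right)^{2} = \left(\frac{1}{-45} - 12\right)^{2} = \left(- \frac{1}{45} - 12\right)^{2} = \left(- \frac{541}{45}\right)^{2} = \frac{292681}{2025}$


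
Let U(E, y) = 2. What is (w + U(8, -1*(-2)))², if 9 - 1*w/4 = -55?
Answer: 66564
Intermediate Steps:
w = 256 (w = 36 - 4*(-55) = 36 + 220 = 256)
(w + U(8, -1*(-2)))² = (256 + 2)² = 258² = 66564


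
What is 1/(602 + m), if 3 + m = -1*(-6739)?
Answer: 1/7338 ≈ 0.00013628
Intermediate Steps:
m = 6736 (m = -3 - 1*(-6739) = -3 + 6739 = 6736)
1/(602 + m) = 1/(602 + 6736) = 1/7338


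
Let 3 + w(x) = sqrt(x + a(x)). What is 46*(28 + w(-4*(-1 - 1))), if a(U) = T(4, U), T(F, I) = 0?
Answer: 1150 + 92*sqrt(2) ≈ 1280.1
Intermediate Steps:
a(U) = 0
w(x) = -3 + sqrt(x) (w(x) = -3 + sqrt(x + 0) = -3 + sqrt(x))
46*(28 + w(-4*(-1 - 1))) = 46*(28 + (-3 + sqrt(-4*(-1 - 1)))) = 46*(28 + (-3 + sqrt(-4*(-2)))) = 46*(28 + (-3 + sqrt(8))) = 46*(28 + (-3 + 2*sqrt(2))) = 46*(25 + 2*sqrt(2)) = 1150 + 92*sqrt(2)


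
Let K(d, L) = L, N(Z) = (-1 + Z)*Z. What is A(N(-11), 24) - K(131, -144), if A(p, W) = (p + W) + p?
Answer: 432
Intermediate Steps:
N(Z) = Z*(-1 + Z)
A(p, W) = W + 2*p (A(p, W) = (W + p) + p = W + 2*p)
A(N(-11), 24) - K(131, -144) = (24 + 2*(-11*(-1 - 11))) - 1*(-144) = (24 + 2*(-11*(-12))) + 144 = (24 + 2*132) + 144 = (24 + 264) + 144 = 288 + 144 = 432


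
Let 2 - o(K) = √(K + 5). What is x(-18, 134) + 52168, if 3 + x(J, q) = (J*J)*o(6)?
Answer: 52813 - 324*√11 ≈ 51738.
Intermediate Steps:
o(K) = 2 - √(5 + K) (o(K) = 2 - √(K + 5) = 2 - √(5 + K))
x(J, q) = -3 + J²*(2 - √11) (x(J, q) = -3 + (J*J)*(2 - √(5 + 6)) = -3 + J²*(2 - √11))
x(-18, 134) + 52168 = (-3 + (-18)²*(2 - √11)) + 52168 = (-3 + 324*(2 - √11)) + 52168 = (-3 + (648 - 324*√11)) + 52168 = (645 - 324*√11) + 52168 = 52813 - 324*√11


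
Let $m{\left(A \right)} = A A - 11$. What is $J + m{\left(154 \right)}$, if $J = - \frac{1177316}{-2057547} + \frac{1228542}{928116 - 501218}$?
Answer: $\frac{10412309080715236}{439181349603} \approx 23708.0$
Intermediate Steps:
$m{\left(A \right)} = -11 + A^{2}$ ($m{\left(A \right)} = A^{2} - 11 = -11 + A^{2}$)
$J = \frac{1515188376121}{439181349603}$ ($J = \left(-1177316\right) \left(- \frac{1}{2057547}\right) + \frac{1228542}{928116 - 501218} = \frac{1177316}{2057547} + \frac{1228542}{426898} = \frac{1177316}{2057547} + 1228542 \cdot \frac{1}{426898} = \frac{1177316}{2057547} + \frac{614271}{213449} = \frac{1515188376121}{439181349603} \approx 3.45$)
$J + m{\left(154 \right)} = \frac{1515188376121}{439181349603} - \left(11 - 154^{2}\right) = \frac{1515188376121}{439181349603} + \left(-11 + 23716\right) = \frac{1515188376121}{439181349603} + 23705 = \frac{10412309080715236}{439181349603}$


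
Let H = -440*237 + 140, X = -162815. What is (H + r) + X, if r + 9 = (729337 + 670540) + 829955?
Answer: 1962868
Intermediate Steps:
H = -104140 (H = -104280 + 140 = -104140)
r = 2229823 (r = -9 + ((729337 + 670540) + 829955) = -9 + (1399877 + 829955) = -9 + 2229832 = 2229823)
(H + r) + X = (-104140 + 2229823) - 162815 = 2125683 - 162815 = 1962868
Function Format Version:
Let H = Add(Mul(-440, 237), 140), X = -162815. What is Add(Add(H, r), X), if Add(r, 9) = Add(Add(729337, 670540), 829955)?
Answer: 1962868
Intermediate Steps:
H = -104140 (H = Add(-104280, 140) = -104140)
r = 2229823 (r = Add(-9, Add(Add(729337, 670540), 829955)) = Add(-9, Add(1399877, 829955)) = Add(-9, 2229832) = 2229823)
Add(Add(H, r), X) = Add(Add(-104140, 2229823), -162815) = Add(2125683, -162815) = 1962868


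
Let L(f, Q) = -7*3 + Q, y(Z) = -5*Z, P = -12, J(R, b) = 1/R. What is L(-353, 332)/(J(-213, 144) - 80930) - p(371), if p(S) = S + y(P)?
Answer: -7429683464/17238091 ≈ -431.00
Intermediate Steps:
L(f, Q) = -21 + Q
p(S) = 60 + S (p(S) = S - 5*(-12) = S + 60 = 60 + S)
L(-353, 332)/(J(-213, 144) - 80930) - p(371) = (-21 + 332)/(1/(-213) - 80930) - (60 + 371) = 311/(-1/213 - 80930) - 1*431 = 311/(-17238091/213) - 431 = 311*(-213/17238091) - 431 = -66243/17238091 - 431 = -7429683464/17238091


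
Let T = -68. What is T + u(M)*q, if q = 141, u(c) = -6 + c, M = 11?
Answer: 637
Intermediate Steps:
T + u(M)*q = -68 + (-6 + 11)*141 = -68 + 5*141 = -68 + 705 = 637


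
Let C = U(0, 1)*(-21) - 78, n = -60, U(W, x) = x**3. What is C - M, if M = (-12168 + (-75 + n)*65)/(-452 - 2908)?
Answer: -117861/1120 ≈ -105.23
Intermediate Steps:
M = 6981/1120 (M = (-12168 + (-75 - 60)*65)/(-452 - 2908) = (-12168 - 135*65)/(-3360) = (-12168 - 8775)*(-1/3360) = -20943*(-1/3360) = 6981/1120 ≈ 6.2330)
C = -99 (C = 1**3*(-21) - 78 = 1*(-21) - 78 = -21 - 78 = -99)
C - M = -99 - 1*6981/1120 = -99 - 6981/1120 = -117861/1120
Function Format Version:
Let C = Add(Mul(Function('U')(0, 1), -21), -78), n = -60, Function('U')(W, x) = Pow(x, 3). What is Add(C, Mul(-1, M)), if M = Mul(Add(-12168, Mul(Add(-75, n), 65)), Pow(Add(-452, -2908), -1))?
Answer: Rational(-117861, 1120) ≈ -105.23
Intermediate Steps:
M = Rational(6981, 1120) (M = Mul(Add(-12168, Mul(Add(-75, -60), 65)), Pow(Add(-452, -2908), -1)) = Mul(Add(-12168, Mul(-135, 65)), Pow(-3360, -1)) = Mul(Add(-12168, -8775), Rational(-1, 3360)) = Mul(-20943, Rational(-1, 3360)) = Rational(6981, 1120) ≈ 6.2330)
C = -99 (C = Add(Mul(Pow(1, 3), -21), -78) = Add(Mul(1, -21), -78) = Add(-21, -78) = -99)
Add(C, Mul(-1, M)) = Add(-99, Mul(-1, Rational(6981, 1120))) = Add(-99, Rational(-6981, 1120)) = Rational(-117861, 1120)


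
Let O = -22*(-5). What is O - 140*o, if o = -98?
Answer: 13830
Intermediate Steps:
O = 110
O - 140*o = 110 - 140*(-98) = 110 + 13720 = 13830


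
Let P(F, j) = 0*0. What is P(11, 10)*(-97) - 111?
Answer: -111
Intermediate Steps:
P(F, j) = 0
P(11, 10)*(-97) - 111 = 0*(-97) - 111 = 0 - 111 = -111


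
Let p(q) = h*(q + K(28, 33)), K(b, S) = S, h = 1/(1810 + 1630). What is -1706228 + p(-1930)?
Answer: -5869426217/3440 ≈ -1.7062e+6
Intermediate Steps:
h = 1/3440 ≈ 0.00029070
p(q) = 33/3440 + q/3440 (p(q) = (q + 33)/3440 = (33 + q)/3440 = 33/3440 + q/3440)
-1706228 + p(-1930) = -1706228 + (33/3440 + (1/3440)*(-1930)) = -1706228 + (33/3440 - 193/344) = -1706228 - 1897/3440 = -5869426217/3440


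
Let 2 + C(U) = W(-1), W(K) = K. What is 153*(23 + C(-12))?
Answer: 3060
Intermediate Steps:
C(U) = -3 (C(U) = -2 - 1 = -3)
153*(23 + C(-12)) = 153*(23 - 3) = 153*20 = 3060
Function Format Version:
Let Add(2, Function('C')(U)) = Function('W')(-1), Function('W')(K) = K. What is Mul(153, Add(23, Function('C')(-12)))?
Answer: 3060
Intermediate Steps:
Function('C')(U) = -3 (Function('C')(U) = Add(-2, -1) = -3)
Mul(153, Add(23, Function('C')(-12))) = Mul(153, Add(23, -3)) = Mul(153, 20) = 3060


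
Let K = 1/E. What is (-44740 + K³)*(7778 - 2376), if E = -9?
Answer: -176188720322/729 ≈ -2.4169e+8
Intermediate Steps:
K = -⅑ (K = 1/(-9) = -⅑ ≈ -0.11111)
(-44740 + K³)*(7778 - 2376) = (-44740 + (-⅑)³)*(7778 - 2376) = (-44740 - 1/729)*5402 = -32615461/729*5402 = -176188720322/729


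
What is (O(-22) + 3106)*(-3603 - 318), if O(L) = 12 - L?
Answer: -12311940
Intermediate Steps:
(O(-22) + 3106)*(-3603 - 318) = ((12 - 1*(-22)) + 3106)*(-3603 - 318) = ((12 + 22) + 3106)*(-3921) = (34 + 3106)*(-3921) = 3140*(-3921) = -12311940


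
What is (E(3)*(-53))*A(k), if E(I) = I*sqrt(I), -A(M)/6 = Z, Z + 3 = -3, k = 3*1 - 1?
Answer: -5724*sqrt(3) ≈ -9914.3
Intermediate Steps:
k = 2 (k = 3 - 1 = 2)
Z = -6 (Z = -3 - 3 = -6)
A(M) = 36 (A(M) = -6*(-6) = 36)
E(I) = I**(3/2)
(E(3)*(-53))*A(k) = (3**(3/2)*(-53))*36 = ((3*sqrt(3))*(-53))*36 = -159*sqrt(3)*36 = -5724*sqrt(3)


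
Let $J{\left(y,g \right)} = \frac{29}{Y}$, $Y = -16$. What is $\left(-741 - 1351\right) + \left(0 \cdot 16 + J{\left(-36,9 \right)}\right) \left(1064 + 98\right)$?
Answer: $- \frac{33585}{8} \approx -4198.1$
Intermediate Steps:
$J{\left(y,g \right)} = - \frac{29}{16}$ ($J{\left(y,g \right)} = \frac{29}{-16} = 29 \left(- \frac{1}{16}\right) = - \frac{29}{16}$)
$\left(-741 - 1351\right) + \left(0 \cdot 16 + J{\left(-36,9 \right)}\right) \left(1064 + 98\right) = \left(-741 - 1351\right) + \left(0 \cdot 16 - \frac{29}{16}\right) \left(1064 + 98\right) = -2092 + \left(0 - \frac{29}{16}\right) 1162 = -2092 - \frac{16849}{8} = - \frac{33585}{8}$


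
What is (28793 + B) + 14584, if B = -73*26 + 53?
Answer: 41532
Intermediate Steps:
B = -1845 (B = -1898 + 53 = -1845)
(28793 + B) + 14584 = (28793 - 1845) + 14584 = 26948 + 14584 = 41532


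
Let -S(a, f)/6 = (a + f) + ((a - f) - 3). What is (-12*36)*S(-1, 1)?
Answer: -12960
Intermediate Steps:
S(a, f) = 18 - 12*a (S(a, f) = -6*((a + f) + ((a - f) - 3)) = -6*((a + f) + (-3 + a - f)) = -6*(-3 + 2*a) = 18 - 12*a)
(-12*36)*S(-1, 1) = (-12*36)*(18 - 12*(-1)) = -432*(18 + 12) = -432*30 = -12960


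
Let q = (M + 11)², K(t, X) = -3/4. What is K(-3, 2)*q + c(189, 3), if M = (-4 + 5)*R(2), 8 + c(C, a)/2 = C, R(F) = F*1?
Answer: 941/4 ≈ 235.25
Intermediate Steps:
R(F) = F
c(C, a) = -16 + 2*C
M = 2 (M = (-4 + 5)*2 = 1*2 = 2)
K(t, X) = -¾ (K(t, X) = -3*¼ = -¾)
q = 169 (q = (2 + 11)² = 13² = 169)
K(-3, 2)*q + c(189, 3) = -¾*169 + (-16 + 2*189) = -507/4 + (-16 + 378) = -507/4 + 362 = 941/4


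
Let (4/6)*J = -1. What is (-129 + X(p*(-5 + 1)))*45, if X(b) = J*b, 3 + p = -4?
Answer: -7695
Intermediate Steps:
p = -7 (p = -3 - 4 = -7)
J = -3/2 (J = (3/2)*(-1) = -3/2 ≈ -1.5000)
X(b) = -3*b/2
(-129 + X(p*(-5 + 1)))*45 = (-129 - (-21)*(-5 + 1)/2)*45 = (-129 - (-21)*(-4)/2)*45 = (-129 - 3/2*28)*45 = (-129 - 42)*45 = -171*45 = -7695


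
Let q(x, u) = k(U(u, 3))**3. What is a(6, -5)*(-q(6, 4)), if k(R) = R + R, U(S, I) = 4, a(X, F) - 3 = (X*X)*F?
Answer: 90624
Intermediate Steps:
a(X, F) = 3 + F*X**2 (a(X, F) = 3 + (X*X)*F = 3 + X**2*F = 3 + F*X**2)
k(R) = 2*R
q(x, u) = 512 (q(x, u) = (2*4)**3 = 8**3 = 512)
a(6, -5)*(-q(6, 4)) = (3 - 5*6**2)*(-1*512) = (3 - 5*36)*(-512) = (3 - 180)*(-512) = -177*(-512) = 90624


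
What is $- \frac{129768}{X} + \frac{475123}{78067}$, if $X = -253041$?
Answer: $\frac{84046549}{12736397} \approx 6.5989$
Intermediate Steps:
$- \frac{129768}{X} + \frac{475123}{78067} = - \frac{129768}{-253041} + \frac{475123}{78067} = \left(-129768\right) \left(- \frac{1}{253041}\right) + 475123 \cdot \frac{1}{78067} = \frac{43256}{84347} + \frac{919}{151} = \frac{84046549}{12736397}$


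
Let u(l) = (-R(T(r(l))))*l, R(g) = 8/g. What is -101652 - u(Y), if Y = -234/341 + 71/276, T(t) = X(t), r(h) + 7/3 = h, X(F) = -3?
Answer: -7175228978/70587 ≈ -1.0165e+5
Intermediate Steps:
r(h) = -7/3 + h
T(t) = -3
Y = -40373/94116 (Y = -234*1/341 + 71*(1/276) = -234/341 + 71/276 = -40373/94116 ≈ -0.42897)
u(l) = 8*l/3 (u(l) = (-8/(-3))*l = (-8*(-1)/3)*l = (-1*(-8/3))*l = 8*l/3)
-101652 - u(Y) = -101652 - 8*(-40373)/(3*94116) = -101652 - 1*(-80746/70587) = -101652 + 80746/70587 = -7175228978/70587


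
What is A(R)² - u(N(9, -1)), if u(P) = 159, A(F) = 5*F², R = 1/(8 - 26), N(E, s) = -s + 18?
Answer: -16691159/104976 ≈ -159.00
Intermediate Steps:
N(E, s) = 18 - s
R = -1/18 (R = 1/(-18) = -1/18 ≈ -0.055556)
A(R)² - u(N(9, -1)) = (5*(-1/18)²)² - 1*159 = (5*(1/324))² - 159 = (5/324)² - 159 = 25/104976 - 159 = -16691159/104976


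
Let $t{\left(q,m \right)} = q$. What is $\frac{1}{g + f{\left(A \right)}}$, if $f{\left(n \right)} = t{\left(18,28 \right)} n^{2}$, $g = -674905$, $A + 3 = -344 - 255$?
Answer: $\frac{1}{5848367} \approx 1.7099 \cdot 10^{-7}$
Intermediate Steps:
$A = -602$ ($A = -3 - 599 = -602$)
$f{\left(n \right)} = 18 n^{2}$
$\frac{1}{g + f{\left(A \right)}} = \frac{1}{-674905 + 18 \left(-602\right)^{2}} = \frac{1}{-674905 + 18 \cdot 362404} = \frac{1}{-674905 + 6523272} = \frac{1}{5848367}$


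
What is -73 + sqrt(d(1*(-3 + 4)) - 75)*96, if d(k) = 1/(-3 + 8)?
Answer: -73 + 96*I*sqrt(1870)/5 ≈ -73.0 + 830.28*I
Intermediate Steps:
d(k) = 1/5
-73 + sqrt(d(1*(-3 + 4)) - 75)*96 = -73 + sqrt(1/5 - 75)*96 = -73 + sqrt(-374/5)*96 = -73 + (I*sqrt(1870)/5)*96 = -73 + 96*I*sqrt(1870)/5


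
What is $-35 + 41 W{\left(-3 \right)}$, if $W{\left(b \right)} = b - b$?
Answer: $-35$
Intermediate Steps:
$W{\left(b \right)} = 0$
$-35 + 41 W{\left(-3 \right)} = -35 + 41 \cdot 0 = -35 + 0 = -35$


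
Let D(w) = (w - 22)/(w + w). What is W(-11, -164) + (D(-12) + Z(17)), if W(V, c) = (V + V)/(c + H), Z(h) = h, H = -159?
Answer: 71647/3876 ≈ 18.485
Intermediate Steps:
W(V, c) = 2*V/(-159 + c) (W(V, c) = (V + V)/(c - 159) = (2*V)/(-159 + c) = 2*V/(-159 + c))
D(w) = (-22 + w)/(2*w) (D(w) = (-22 + w)/((2*w)) = (-22 + w)*(1/(2*w)) = (-22 + w)/(2*w))
W(-11, -164) + (D(-12) + Z(17)) = 2*(-11)/(-159 - 164) + ((1/2)*(-22 - 12)/(-12) + 17) = 2*(-11)/(-323) + ((1/2)*(-1/12)*(-34) + 17) = 2*(-11)*(-1/323) + (17/12 + 17) = 22/323 + 221/12 = 71647/3876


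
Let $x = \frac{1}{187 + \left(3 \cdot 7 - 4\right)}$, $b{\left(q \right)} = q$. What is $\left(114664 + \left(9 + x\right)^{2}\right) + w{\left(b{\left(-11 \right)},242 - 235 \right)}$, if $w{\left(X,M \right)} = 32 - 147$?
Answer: $\frac{4770445753}{41616} \approx 1.1463 \cdot 10^{5}$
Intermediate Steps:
$x = \frac{1}{204}$ ($x = \frac{1}{187 + \left(21 - 4\right)} = \frac{1}{187 + 17} = \frac{1}{204} \approx 0.004902$)
$w{\left(X,M \right)} = -115$
$\left(114664 + \left(9 + x\right)^{2}\right) + w{\left(b{\left(-11 \right)},242 - 235 \right)} = \left(114664 + \left(9 + \frac{1}{204}\right)^{2}\right) - 115 = \left(114664 + \left(\frac{1837}{204}\right)^{2}\right) - 115 = \left(114664 + \frac{3374569}{41616}\right) - 115 = \frac{4775231593}{41616} - 115 = \frac{4770445753}{41616}$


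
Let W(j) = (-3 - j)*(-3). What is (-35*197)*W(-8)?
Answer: 103425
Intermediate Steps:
W(j) = 9 + 3*j
(-35*197)*W(-8) = (-35*197)*(9 + 3*(-8)) = -6895*(9 - 24) = -6895*(-15) = 103425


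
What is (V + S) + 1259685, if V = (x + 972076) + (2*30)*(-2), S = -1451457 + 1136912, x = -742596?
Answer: 1174500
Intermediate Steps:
S = -314545
V = 229360 (V = (-742596 + 972076) + (2*30)*(-2) = 229480 + 60*(-2) = 229480 - 120 = 229360)
(V + S) + 1259685 = (229360 - 314545) + 1259685 = -85185 + 1259685 = 1174500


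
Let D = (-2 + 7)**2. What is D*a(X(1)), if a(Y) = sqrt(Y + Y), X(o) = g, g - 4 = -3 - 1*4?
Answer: 25*I*sqrt(6) ≈ 61.237*I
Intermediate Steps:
g = -3 (g = 4 + (-3 - 1*4) = 4 + (-3 - 4) = 4 - 7 = -3)
X(o) = -3
a(Y) = sqrt(2)*sqrt(Y) (a(Y) = sqrt(2*Y) = sqrt(2)*sqrt(Y))
D = 25 (D = 5**2 = 25)
D*a(X(1)) = 25*(sqrt(2)*sqrt(-3)) = 25*(sqrt(2)*(I*sqrt(3))) = 25*(I*sqrt(6)) = 25*I*sqrt(6)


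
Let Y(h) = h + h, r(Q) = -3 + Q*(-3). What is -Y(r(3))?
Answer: 24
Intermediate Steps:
r(Q) = -3 - 3*Q
Y(h) = 2*h
-Y(r(3)) = -2*(-3 - 3*3) = -2*(-3 - 9) = -2*(-12) = -1*(-24) = 24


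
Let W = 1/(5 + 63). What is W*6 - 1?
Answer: -31/34 ≈ -0.91177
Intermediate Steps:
W = 1/68 ≈ 0.014706
W*6 - 1 = (1/68)*6 - 1 = 3/34 - 1 = -31/34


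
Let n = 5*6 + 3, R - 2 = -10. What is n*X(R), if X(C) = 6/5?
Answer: 198/5 ≈ 39.600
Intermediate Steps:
R = -8 (R = 2 - 10 = -8)
n = 33 (n = 30 + 3 = 33)
X(C) = 6/5 (X(C) = 6*(⅕) = 6/5)
n*X(R) = 33*(6/5) = 198/5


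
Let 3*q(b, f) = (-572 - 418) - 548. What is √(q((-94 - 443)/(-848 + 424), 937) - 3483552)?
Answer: I*√31356582/3 ≈ 1866.6*I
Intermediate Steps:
q(b, f) = -1538/3 (q(b, f) = ((-572 - 418) - 548)/3 = (-990 - 548)/3 = (⅓)*(-1538) = -1538/3)
√(q((-94 - 443)/(-848 + 424), 937) - 3483552) = √(-1538/3 - 3483552) = √(-10452194/3) = I*√31356582/3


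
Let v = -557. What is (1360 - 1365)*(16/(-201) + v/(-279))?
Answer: -179155/18693 ≈ -9.5841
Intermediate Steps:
(1360 - 1365)*(16/(-201) + v/(-279)) = (1360 - 1365)*(16/(-201) - 557/(-279)) = -5*(16*(-1/201) - 557*(-1/279)) = -5*(-16/201 + 557/279) = -5*35831/18693 = -179155/18693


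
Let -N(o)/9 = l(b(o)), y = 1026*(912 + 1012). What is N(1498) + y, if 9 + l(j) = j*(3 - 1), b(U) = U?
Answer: 1947141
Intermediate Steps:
y = 1974024 (y = 1026*1924 = 1974024)
l(j) = -9 + 2*j (l(j) = -9 + j*(3 - 1) = -9 + j*2 = -9 + 2*j)
N(o) = 81 - 18*o (N(o) = -9*(-9 + 2*o) = 81 - 18*o)
N(1498) + y = (81 - 18*1498) + 1974024 = (81 - 26964) + 1974024 = -26883 + 1974024 = 1947141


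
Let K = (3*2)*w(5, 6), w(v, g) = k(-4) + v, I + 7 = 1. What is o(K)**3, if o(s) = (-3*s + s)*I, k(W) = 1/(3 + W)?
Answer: 23887872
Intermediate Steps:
I = -6 (I = -7 + 1 = -6)
w(v, g) = -1 + v (w(v, g) = 1/(3 - 4) + v = 1/(-1) + v = -1 + v)
K = 24 (K = (3*2)*(-1 + 5) = 6*4 = 24)
o(s) = 12*s (o(s) = (-3*s + s)*(-6) = -2*s*(-6) = 12*s)
o(K)**3 = (12*24)**3 = 288**3 = 23887872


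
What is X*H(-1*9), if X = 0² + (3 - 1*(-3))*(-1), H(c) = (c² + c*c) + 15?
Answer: -1062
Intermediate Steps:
H(c) = 15 + 2*c² (H(c) = (c² + c²) + 15 = 2*c² + 15 = 15 + 2*c²)
X = -6 (X = 0 + (3 + 3)*(-1) = 0 + 6*(-1) = 0 - 6 = -6)
X*H(-1*9) = -6*(15 + 2*(-1*9)²) = -6*(15 + 2*(-9)²) = -6*(15 + 2*81) = -6*(15 + 162) = -6*177 = -1062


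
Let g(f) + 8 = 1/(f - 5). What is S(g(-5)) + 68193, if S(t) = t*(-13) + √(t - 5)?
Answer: 682983/10 + I*√1310/10 ≈ 68298.0 + 3.6194*I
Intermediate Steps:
g(f) = -8 + 1/(-5 + f) (g(f) = -8 + 1/(f - 5) = -8 + 1/(-5 + f))
S(t) = √(-5 + t) - 13*t (S(t) = -13*t + √(-5 + t) = √(-5 + t) - 13*t)
S(g(-5)) + 68193 = (√(-5 + (41 - 8*(-5))/(-5 - 5)) - 13*(41 - 8*(-5))/(-5 - 5)) + 68193 = (√(-5 + (41 + 40)/(-10)) - 13*(41 + 40)/(-10)) + 68193 = (√(-5 - ⅒*81) - (-13)*81/10) + 68193 = (√(-5 - 81/10) - 13*(-81/10)) + 68193 = (√(-131/10) + 1053/10) + 68193 = (I*√1310/10 + 1053/10) + 68193 = (1053/10 + I*√1310/10) + 68193 = 682983/10 + I*√1310/10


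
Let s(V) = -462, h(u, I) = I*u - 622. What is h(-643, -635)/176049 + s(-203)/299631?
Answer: 40691043445/17583245973 ≈ 2.3142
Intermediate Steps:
h(u, I) = -622 + I*u
h(-643, -635)/176049 + s(-203)/299631 = (-622 - 635*(-643))/176049 - 462/299631 = (-622 + 408305)*(1/176049) - 462*1/299631 = 407683*(1/176049) - 154/99877 = 407683/176049 - 154/99877 = 40691043445/17583245973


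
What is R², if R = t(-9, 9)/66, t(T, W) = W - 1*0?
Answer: 9/484 ≈ 0.018595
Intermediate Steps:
t(T, W) = W (t(T, W) = W + 0 = W)
R = 3/22 (R = 9/66 = 9*(1/66) = 3/22 ≈ 0.13636)
R² = (3/22)² = 9/484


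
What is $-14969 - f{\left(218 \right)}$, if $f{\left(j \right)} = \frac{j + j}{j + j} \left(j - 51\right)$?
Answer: $-15136$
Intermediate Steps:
$f{\left(j \right)} = -51 + j$ ($f{\left(j \right)} = \frac{2 j}{2 j} \left(-51 + j\right) = 2 j \frac{1}{2 j} \left(-51 + j\right) = 1 \left(-51 + j\right) = -51 + j$)
$-14969 - f{\left(218 \right)} = -14969 - \left(-51 + 218\right) = -14969 - 167 = -15136$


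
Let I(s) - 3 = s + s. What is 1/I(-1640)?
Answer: -1/3277 ≈ -0.00030516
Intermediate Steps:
I(s) = 3 + 2*s (I(s) = 3 + (s + s) = 3 + 2*s)
1/I(-1640) = 1/(3 + 2*(-1640)) = 1/(3 - 3280) = 1/(-3277) = -1/3277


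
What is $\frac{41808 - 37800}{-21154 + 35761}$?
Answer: $\frac{1336}{4869} \approx 0.27439$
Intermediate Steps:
$\frac{41808 - 37800}{-21154 + 35761} = \frac{4008}{14607} = 4008 \cdot \frac{1}{14607} = \frac{1336}{4869}$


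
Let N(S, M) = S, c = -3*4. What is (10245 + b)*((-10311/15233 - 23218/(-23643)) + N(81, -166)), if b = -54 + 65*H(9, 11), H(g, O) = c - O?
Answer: 254639369167360/360153819 ≈ 7.0703e+5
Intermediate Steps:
c = -12
H(g, O) = -12 - O
b = -1549 (b = -54 + 65*(-12 - 1*11) = -54 + 65*(-12 - 11) = -54 + 65*(-23) = -54 - 1495 = -1549)
(10245 + b)*((-10311/15233 - 23218/(-23643)) + N(81, -166)) = (10245 - 1549)*((-10311/15233 - 23218/(-23643)) + 81) = 8696*((-10311*1/15233 - 23218*(-1/23643)) + 81) = 8696*((-10311/15233 + 23218/23643) + 81) = 8696*(109896821/360153819 + 81) = 8696*(29282356160/360153819) = 254639369167360/360153819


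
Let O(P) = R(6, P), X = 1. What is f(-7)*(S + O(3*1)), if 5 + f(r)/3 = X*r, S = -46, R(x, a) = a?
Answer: 1548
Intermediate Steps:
f(r) = -15 + 3*r (f(r) = -15 + 3*(1*r) = -15 + 3*r)
O(P) = P
f(-7)*(S + O(3*1)) = (-15 + 3*(-7))*(-46 + 3*1) = (-15 - 21)*(-46 + 3) = -36*(-43) = 1548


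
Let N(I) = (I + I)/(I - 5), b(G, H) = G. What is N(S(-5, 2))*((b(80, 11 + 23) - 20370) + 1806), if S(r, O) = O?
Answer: 73936/3 ≈ 24645.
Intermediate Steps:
N(I) = 2*I/(-5 + I) (N(I) = (2*I)/(-5 + I) = 2*I/(-5 + I))
N(S(-5, 2))*((b(80, 11 + 23) - 20370) + 1806) = (2*2/(-5 + 2))*((80 - 20370) + 1806) = (2*2/(-3))*(-20290 + 1806) = (2*2*(-⅓))*(-18484) = -4/3*(-18484) = 73936/3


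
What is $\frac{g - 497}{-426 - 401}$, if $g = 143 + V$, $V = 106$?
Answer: $\frac{248}{827} \approx 0.29988$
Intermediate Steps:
$g = 249$ ($g = 143 + 106 = 249$)
$\frac{g - 497}{-426 - 401} = \frac{249 - 497}{-426 - 401} = - \frac{248}{-827} = \left(-248\right) \left(- \frac{1}{827}\right) = \frac{248}{827}$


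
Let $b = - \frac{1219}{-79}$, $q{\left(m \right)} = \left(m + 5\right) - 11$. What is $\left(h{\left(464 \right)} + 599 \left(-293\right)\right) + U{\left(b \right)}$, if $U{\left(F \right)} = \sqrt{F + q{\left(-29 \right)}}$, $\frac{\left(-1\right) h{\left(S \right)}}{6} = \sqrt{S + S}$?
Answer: $-175507 - 24 \sqrt{58} + \frac{i \sqrt{122134}}{79} \approx -1.7569 \cdot 10^{5} + 4.4238 i$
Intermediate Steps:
$q{\left(m \right)} = -6 + m$ ($q{\left(m \right)} = \left(5 + m\right) - 11 = -6 + m$)
$h{\left(S \right)} = - 6 \sqrt{2} \sqrt{S}$ ($h{\left(S \right)} = - 6 \sqrt{S + S} = - 6 \sqrt{2 S} = - 6 \sqrt{2} \sqrt{S}$)
$b = \frac{1219}{79}$ ($b = \left(-1219\right) \left(- \frac{1}{79}\right) = \frac{1219}{79} \approx 15.43$)
$U{\left(F \right)} = \sqrt{-35 + F}$ ($U{\left(F \right)} = \sqrt{F - 35} = \sqrt{-35 + F}$)
$\left(h{\left(464 \right)} + 599 \left(-293\right)\right) + U{\left(b \right)} = \left(- 6 \sqrt{2} \sqrt{464} + 599 \left(-293\right)\right) + \sqrt{-35 + \frac{1219}{79}} = \left(- 6 \sqrt{2} \cdot 4 \sqrt{29} - 175507\right) + \sqrt{- \frac{1546}{79}} = \left(- 24 \sqrt{58} - 175507\right) + \frac{i \sqrt{122134}}{79} = \left(-175507 - 24 \sqrt{58}\right) + \frac{i \sqrt{122134}}{79} = -175507 - 24 \sqrt{58} + \frac{i \sqrt{122134}}{79}$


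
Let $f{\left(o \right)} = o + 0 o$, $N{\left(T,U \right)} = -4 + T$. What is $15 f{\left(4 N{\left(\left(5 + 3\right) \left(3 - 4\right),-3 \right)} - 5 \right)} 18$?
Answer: $-14310$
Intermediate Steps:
$f{\left(o \right)} = o$ ($f{\left(o \right)} = o + 0 = o$)
$15 f{\left(4 N{\left(\left(5 + 3\right) \left(3 - 4\right),-3 \right)} - 5 \right)} 18 = 15 \left(4 \left(-4 + \left(5 + 3\right) \left(3 - 4\right)\right) - 5\right) 18 = 15 \left(4 \left(-4 + 8 \left(-1\right)\right) - 5\right) 18 = 15 \left(4 \left(-4 - 8\right) - 5\right) 18 = 15 \left(4 \left(-12\right) - 5\right) 18 = 15 \left(-48 - 5\right) 18 = 15 \left(-53\right) 18 = \left(-795\right) 18 = -14310$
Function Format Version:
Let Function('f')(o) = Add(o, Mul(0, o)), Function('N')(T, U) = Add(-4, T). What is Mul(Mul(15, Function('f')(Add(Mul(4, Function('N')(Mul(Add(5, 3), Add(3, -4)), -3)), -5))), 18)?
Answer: -14310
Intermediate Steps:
Function('f')(o) = o (Function('f')(o) = Add(o, 0) = o)
Mul(Mul(15, Function('f')(Add(Mul(4, Function('N')(Mul(Add(5, 3), Add(3, -4)), -3)), -5))), 18) = Mul(Mul(15, Add(Mul(4, Add(-4, Mul(Add(5, 3), Add(3, -4)))), -5)), 18) = Mul(Mul(15, Add(Mul(4, Add(-4, Mul(8, -1))), -5)), 18) = Mul(Mul(15, Add(Mul(4, Add(-4, -8)), -5)), 18) = Mul(Mul(15, Add(Mul(4, -12), -5)), 18) = Mul(Mul(15, Add(-48, -5)), 18) = Mul(Mul(15, -53), 18) = Mul(-795, 18) = -14310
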